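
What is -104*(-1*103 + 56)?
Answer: 4888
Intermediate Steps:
-104*(-1*103 + 56) = -104*(-103 + 56) = -104*(-47) = 4888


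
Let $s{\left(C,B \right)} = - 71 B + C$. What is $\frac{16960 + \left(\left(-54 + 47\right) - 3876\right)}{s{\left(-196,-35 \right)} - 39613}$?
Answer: $- \frac{13077}{37324} \approx -0.35036$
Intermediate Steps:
$s{\left(C,B \right)} = C - 71 B$
$\frac{16960 + \left(\left(-54 + 47\right) - 3876\right)}{s{\left(-196,-35 \right)} - 39613} = \frac{16960 + \left(\left(-54 + 47\right) - 3876\right)}{\left(-196 - -2485\right) - 39613} = \frac{16960 - 3883}{\left(-196 + 2485\right) - 39613} = \frac{16960 - 3883}{2289 - 39613} = \frac{13077}{-37324} = 13077 \left(- \frac{1}{37324}\right) = - \frac{13077}{37324}$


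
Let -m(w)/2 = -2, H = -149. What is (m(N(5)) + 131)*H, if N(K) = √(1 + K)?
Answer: -20115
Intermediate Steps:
m(w) = 4 (m(w) = -2*(-2) = 4)
(m(N(5)) + 131)*H = (4 + 131)*(-149) = 135*(-149) = -20115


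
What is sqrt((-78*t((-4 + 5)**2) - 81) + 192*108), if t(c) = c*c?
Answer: 19*sqrt(57) ≈ 143.45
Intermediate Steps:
t(c) = c**2
sqrt((-78*t((-4 + 5)**2) - 81) + 192*108) = sqrt((-78*(-4 + 5)**4 - 81) + 192*108) = sqrt((-78*(1**2)**2 - 81) + 20736) = sqrt((-78*1**2 - 81) + 20736) = sqrt((-78*1 - 81) + 20736) = sqrt((-78 - 81) + 20736) = sqrt(-159 + 20736) = sqrt(20577) = 19*sqrt(57)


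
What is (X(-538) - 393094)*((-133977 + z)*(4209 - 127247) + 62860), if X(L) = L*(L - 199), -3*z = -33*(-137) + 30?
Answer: 56881362032384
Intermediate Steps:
z = -1517 (z = -(-33*(-137) + 30)/3 = -(4521 + 30)/3 = -⅓*4551 = -1517)
X(L) = L*(-199 + L)
(X(-538) - 393094)*((-133977 + z)*(4209 - 127247) + 62860) = (-538*(-199 - 538) - 393094)*((-133977 - 1517)*(4209 - 127247) + 62860) = (-538*(-737) - 393094)*(-135494*(-123038) + 62860) = (396506 - 393094)*(16670910772 + 62860) = 3412*16670973632 = 56881362032384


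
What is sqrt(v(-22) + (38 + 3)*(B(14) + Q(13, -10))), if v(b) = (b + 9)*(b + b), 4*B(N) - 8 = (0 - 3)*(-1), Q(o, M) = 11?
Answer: sqrt(4543)/2 ≈ 33.701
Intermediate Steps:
B(N) = 11/4 (B(N) = 2 + ((0 - 3)*(-1))/4 = 2 + (-3*(-1))/4 = 2 + (1/4)*3 = 2 + 3/4 = 11/4)
v(b) = 2*b*(9 + b) (v(b) = (9 + b)*(2*b) = 2*b*(9 + b))
sqrt(v(-22) + (38 + 3)*(B(14) + Q(13, -10))) = sqrt(2*(-22)*(9 - 22) + (38 + 3)*(11/4 + 11)) = sqrt(2*(-22)*(-13) + 41*(55/4)) = sqrt(572 + 2255/4) = sqrt(4543/4) = sqrt(4543)/2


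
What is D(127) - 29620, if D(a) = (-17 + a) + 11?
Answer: -29499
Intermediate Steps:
D(a) = -6 + a
D(127) - 29620 = (-6 + 127) - 29620 = 121 - 29620 = -29499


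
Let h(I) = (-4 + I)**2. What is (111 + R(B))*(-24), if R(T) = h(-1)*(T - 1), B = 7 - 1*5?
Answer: -3264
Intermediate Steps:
B = 2 (B = 7 - 5 = 2)
R(T) = -25 + 25*T (R(T) = (-4 - 1)**2*(T - 1) = (-5)**2*(-1 + T) = 25*(-1 + T) = -25 + 25*T)
(111 + R(B))*(-24) = (111 + (-25 + 25*2))*(-24) = (111 + (-25 + 50))*(-24) = (111 + 25)*(-24) = 136*(-24) = -3264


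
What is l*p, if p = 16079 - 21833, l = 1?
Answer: -5754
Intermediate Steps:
p = -5754
l*p = 1*(-5754) = -5754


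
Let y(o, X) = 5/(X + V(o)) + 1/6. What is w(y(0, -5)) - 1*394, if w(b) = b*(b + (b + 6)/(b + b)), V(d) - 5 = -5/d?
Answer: nan ≈ nan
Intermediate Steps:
V(d) = 5 - 5/d
y(o, X) = 1/6 + 5/(5 + X - 5/o) (y(o, X) = 5/(X + (5 - 5/o)) + 1/6 = 5/(5 + X - 5/o) + 1*(1/6) = 5/(5 + X - 5/o) + 1/6 = 1/6 + 5/(5 + X - 5/o))
w(b) = b*(b + (6 + b)/(2*b)) (w(b) = b*(b + (6 + b)/((2*b))) = b*(b + (6 + b)*(1/(2*b))) = b*(b + (6 + b)/(2*b)))
w(y(0, -5)) - 1*394 = (3 + ((-5 + 35*0 - 5*0)/(6*(-5 + 5*0 - 5*0)))**2 + ((-5 + 35*0 - 5*0)/(6*(-5 + 5*0 - 5*0)))/2) - 1*394 = (3 + ((-5 + 0 + 0)/(6*(-5 + 0 + 0)))**2 + ((-5 + 0 + 0)/(6*(-5 + 0 + 0)))/2) - 394 = (3 + ((1/6)*(-5)/(-5))**2 + ((1/6)*(-5)/(-5))/2) - 394 = (3 + ((1/6)*(-1/5)*(-5))**2 + ((1/6)*(-1/5)*(-5))/2) - 394 = (3 + (1/6)**2 + (1/2)*(1/6)) - 394 = (3 + 1/36 + 1/12) - 394 = 28/9 - 394 = -3518/9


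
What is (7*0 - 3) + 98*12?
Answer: 1173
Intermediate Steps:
(7*0 - 3) + 98*12 = (0 - 3) + 1176 = -3 + 1176 = 1173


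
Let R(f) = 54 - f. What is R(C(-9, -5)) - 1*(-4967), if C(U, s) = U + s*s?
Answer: 5005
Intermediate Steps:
C(U, s) = U + s²
R(C(-9, -5)) - 1*(-4967) = (54 - (-9 + (-5)²)) - 1*(-4967) = (54 - (-9 + 25)) + 4967 = (54 - 1*16) + 4967 = (54 - 16) + 4967 = 38 + 4967 = 5005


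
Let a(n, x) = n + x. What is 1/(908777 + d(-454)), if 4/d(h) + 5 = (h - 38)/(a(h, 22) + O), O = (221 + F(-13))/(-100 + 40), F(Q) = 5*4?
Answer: 101285/92045373801 ≈ 1.1004e-6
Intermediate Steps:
F(Q) = 20
O = -241/60 (O = (221 + 20)/(-100 + 40) = 241/(-60) = 241*(-1/60) = -241/60 ≈ -4.0167)
d(h) = 4/(-5 + (-38 + h)/(1079/60 + h)) (d(h) = 4/(-5 + (h - 38)/((h + 22) - 241/60)) = 4/(-5 + (-38 + h)/((22 + h) - 241/60)) = 4/(-5 + (-38 + h)/(1079/60 + h)))
1/(908777 + d(-454)) = 1/(908777 + 4*(-1079 - 60*(-454))/(5*(1535 + 48*(-454)))) = 1/(908777 + 4*(-1079 + 27240)/(5*(1535 - 21792))) = 1/(908777 + (4/5)*26161/(-20257)) = 1/(908777 + (4/5)*(-1/20257)*26161) = 1/(908777 - 104644/101285) = 1/(92045373801/101285) = 101285/92045373801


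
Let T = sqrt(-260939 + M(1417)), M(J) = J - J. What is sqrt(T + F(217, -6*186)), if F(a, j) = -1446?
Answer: sqrt(-1446 + I*sqrt(260939)) ≈ 6.6172 + 38.598*I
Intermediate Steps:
M(J) = 0
T = I*sqrt(260939) (T = sqrt(-260939 + 0) = sqrt(-260939) = I*sqrt(260939) ≈ 510.82*I)
sqrt(T + F(217, -6*186)) = sqrt(I*sqrt(260939) - 1446) = sqrt(-1446 + I*sqrt(260939))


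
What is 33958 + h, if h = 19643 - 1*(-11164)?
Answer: 64765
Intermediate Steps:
h = 30807 (h = 19643 + 11164 = 30807)
33958 + h = 33958 + 30807 = 64765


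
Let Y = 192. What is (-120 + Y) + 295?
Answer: 367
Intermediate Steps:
(-120 + Y) + 295 = (-120 + 192) + 295 = 72 + 295 = 367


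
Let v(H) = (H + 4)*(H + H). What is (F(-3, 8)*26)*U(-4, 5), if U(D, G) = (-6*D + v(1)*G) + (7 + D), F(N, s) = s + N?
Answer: 10010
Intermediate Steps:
F(N, s) = N + s
v(H) = 2*H*(4 + H) (v(H) = (4 + H)*(2*H) = 2*H*(4 + H))
U(D, G) = 7 - 5*D + 10*G (U(D, G) = (-6*D + (2*1*(4 + 1))*G) + (7 + D) = (-6*D + (2*1*5)*G) + (7 + D) = (-6*D + 10*G) + (7 + D) = 7 - 5*D + 10*G)
(F(-3, 8)*26)*U(-4, 5) = ((-3 + 8)*26)*(7 - 5*(-4) + 10*5) = (5*26)*(7 + 20 + 50) = 130*77 = 10010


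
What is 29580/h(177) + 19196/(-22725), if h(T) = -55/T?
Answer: -23796285856/249975 ≈ -95195.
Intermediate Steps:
29580/h(177) + 19196/(-22725) = 29580/((-55/177)) + 19196/(-22725) = 29580/((-55*1/177)) + 19196*(-1/22725) = 29580/(-55/177) - 19196/22725 = 29580*(-177/55) - 19196/22725 = -1047132/11 - 19196/22725 = -23796285856/249975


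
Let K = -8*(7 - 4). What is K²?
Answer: 576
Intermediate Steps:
K = -24 (K = -8*3 = -24)
K² = (-24)² = 576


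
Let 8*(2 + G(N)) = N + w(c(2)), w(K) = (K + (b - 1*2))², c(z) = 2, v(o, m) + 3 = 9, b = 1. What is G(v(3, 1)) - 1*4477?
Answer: -35825/8 ≈ -4478.1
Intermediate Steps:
v(o, m) = 6 (v(o, m) = -3 + 9 = 6)
w(K) = (-1 + K)² (w(K) = (K + (1 - 1*2))² = (K + (1 - 2))² = (K - 1)² = (-1 + K)²)
G(N) = -15/8 + N/8 (G(N) = -2 + (N + (-1 + 2)²)/8 = -2 + (N + 1²)/8 = -2 + (N + 1)/8 = -2 + (1 + N)/8 = -2 + (⅛ + N/8) = -15/8 + N/8)
G(v(3, 1)) - 1*4477 = (-15/8 + (⅛)*6) - 1*4477 = (-15/8 + ¾) - 4477 = -9/8 - 4477 = -35825/8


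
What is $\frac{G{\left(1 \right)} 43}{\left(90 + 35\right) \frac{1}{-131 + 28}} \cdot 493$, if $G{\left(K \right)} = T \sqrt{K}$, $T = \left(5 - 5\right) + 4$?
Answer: $- \frac{8733988}{125} \approx -69872.0$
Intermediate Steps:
$T = 4$ ($T = 0 + 4 = 4$)
$G{\left(K \right)} = 4 \sqrt{K}$
$\frac{G{\left(1 \right)} 43}{\left(90 + 35\right) \frac{1}{-131 + 28}} \cdot 493 = \frac{4 \sqrt{1} \cdot 43}{\left(90 + 35\right) \frac{1}{-131 + 28}} \cdot 493 = \frac{4 \cdot 1 \cdot 43}{125 \frac{1}{-103}} \cdot 493 = \frac{4 \cdot 43}{125 \left(- \frac{1}{103}\right)} 493 = \frac{172}{- \frac{125}{103}} \cdot 493 = 172 \left(- \frac{103}{125}\right) 493 = \left(- \frac{17716}{125}\right) 493 = - \frac{8733988}{125}$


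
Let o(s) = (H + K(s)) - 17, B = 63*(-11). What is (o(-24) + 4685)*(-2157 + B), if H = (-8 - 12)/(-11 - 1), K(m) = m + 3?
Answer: -13248700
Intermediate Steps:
K(m) = 3 + m
B = -693
H = 5/3 (H = -20/(-12) = -20*(-1/12) = 5/3 ≈ 1.6667)
o(s) = -37/3 + s (o(s) = (5/3 + (3 + s)) - 17 = (14/3 + s) - 17 = -37/3 + s)
(o(-24) + 4685)*(-2157 + B) = ((-37/3 - 24) + 4685)*(-2157 - 693) = (-109/3 + 4685)*(-2850) = (13946/3)*(-2850) = -13248700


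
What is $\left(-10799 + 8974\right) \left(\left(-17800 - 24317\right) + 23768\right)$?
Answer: $33486925$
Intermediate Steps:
$\left(-10799 + 8974\right) \left(\left(-17800 - 24317\right) + 23768\right) = - 1825 \left(\left(-17800 - 24317\right) + 23768\right) = - 1825 \left(-42117 + 23768\right) = \left(-1825\right) \left(-18349\right) = 33486925$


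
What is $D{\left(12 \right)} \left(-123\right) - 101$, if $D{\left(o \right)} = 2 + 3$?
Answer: $-716$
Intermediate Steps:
$D{\left(o \right)} = 5$
$D{\left(12 \right)} \left(-123\right) - 101 = 5 \left(-123\right) - 101 = -615 - 101 = -716$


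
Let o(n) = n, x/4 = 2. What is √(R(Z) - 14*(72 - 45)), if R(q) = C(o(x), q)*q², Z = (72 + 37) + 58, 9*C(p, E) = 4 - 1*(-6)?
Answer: 4*√17218/3 ≈ 174.96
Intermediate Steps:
x = 8 (x = 4*2 = 8)
C(p, E) = 10/9 (C(p, E) = (4 - 1*(-6))/9 = (4 + 6)/9 = (⅑)*10 = 10/9)
Z = 167 (Z = 109 + 58 = 167)
R(q) = 10*q²/9
√(R(Z) - 14*(72 - 45)) = √((10/9)*167² - 14*(72 - 45)) = √((10/9)*27889 - 14*27) = √(278890/9 - 378) = √(275488/9) = 4*√17218/3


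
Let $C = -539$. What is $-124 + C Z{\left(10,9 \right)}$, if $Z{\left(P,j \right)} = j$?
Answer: $-4975$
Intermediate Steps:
$-124 + C Z{\left(10,9 \right)} = -124 - 4851 = -4975$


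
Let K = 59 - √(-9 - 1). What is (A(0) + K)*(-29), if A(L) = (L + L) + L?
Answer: -1711 + 29*I*√10 ≈ -1711.0 + 91.706*I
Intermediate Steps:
A(L) = 3*L (A(L) = 2*L + L = 3*L)
K = 59 - I*√10 (K = 59 - √(-10) = 59 - I*√10 ≈ 59.0 - 3.1623*I)
(A(0) + K)*(-29) = (3*0 + (59 - I*√10))*(-29) = (0 + (59 - I*√10))*(-29) = (59 - I*√10)*(-29) = -1711 + 29*I*√10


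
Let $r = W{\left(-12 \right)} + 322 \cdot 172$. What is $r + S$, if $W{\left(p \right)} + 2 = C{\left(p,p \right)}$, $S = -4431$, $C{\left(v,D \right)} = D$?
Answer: $50939$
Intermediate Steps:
$W{\left(p \right)} = -2 + p$
$r = 55370$ ($r = \left(-2 - 12\right) + 322 \cdot 172 = -14 + 55384 = 55370$)
$r + S = 55370 - 4431 = 50939$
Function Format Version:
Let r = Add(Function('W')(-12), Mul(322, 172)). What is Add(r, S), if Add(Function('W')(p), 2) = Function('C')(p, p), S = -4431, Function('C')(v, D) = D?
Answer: 50939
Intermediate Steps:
Function('W')(p) = Add(-2, p)
r = 55370 (r = Add(Add(-2, -12), Mul(322, 172)) = Add(-14, 55384) = 55370)
Add(r, S) = Add(55370, -4431) = 50939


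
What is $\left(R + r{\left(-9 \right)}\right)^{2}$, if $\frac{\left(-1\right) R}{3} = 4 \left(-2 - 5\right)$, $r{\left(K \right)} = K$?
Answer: $5625$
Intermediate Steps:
$R = 84$ ($R = - 3 \cdot 4 \left(-2 - 5\right) = - 3 \cdot 4 \left(-7\right) = \left(-3\right) \left(-28\right) = 84$)
$\left(R + r{\left(-9 \right)}\right)^{2} = \left(84 - 9\right)^{2} = 75^{2} = 5625$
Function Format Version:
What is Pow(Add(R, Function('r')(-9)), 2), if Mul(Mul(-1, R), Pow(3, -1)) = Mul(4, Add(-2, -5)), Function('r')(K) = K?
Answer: 5625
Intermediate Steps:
R = 84 (R = Mul(-3, Mul(4, Add(-2, -5))) = Mul(-3, Mul(4, -7)) = Mul(-3, -28) = 84)
Pow(Add(R, Function('r')(-9)), 2) = Pow(Add(84, -9), 2) = Pow(75, 2) = 5625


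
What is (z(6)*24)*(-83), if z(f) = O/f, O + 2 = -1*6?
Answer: 2656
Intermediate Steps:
O = -8 (O = -2 - 1*6 = -2 - 6 = -8)
z(f) = -8/f
(z(6)*24)*(-83) = (-8/6*24)*(-83) = (-8*⅙*24)*(-83) = -4/3*24*(-83) = -32*(-83) = 2656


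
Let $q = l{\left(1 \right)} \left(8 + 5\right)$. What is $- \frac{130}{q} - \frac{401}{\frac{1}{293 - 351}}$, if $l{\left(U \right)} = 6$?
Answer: $\frac{69769}{3} \approx 23256.0$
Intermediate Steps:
$q = 78$ ($q = 6 \left(8 + 5\right) = 6 \cdot 13 = 78$)
$- \frac{130}{q} - \frac{401}{\frac{1}{293 - 351}} = - \frac{130}{78} - \frac{401}{\frac{1}{293 - 351}} = \left(-130\right) \frac{1}{78} - \frac{401}{\frac{1}{-58}} = - \frac{5}{3} - \frac{401}{- \frac{1}{58}} = - \frac{5}{3} - -23258 = - \frac{5}{3} + 23258 = \frac{69769}{3}$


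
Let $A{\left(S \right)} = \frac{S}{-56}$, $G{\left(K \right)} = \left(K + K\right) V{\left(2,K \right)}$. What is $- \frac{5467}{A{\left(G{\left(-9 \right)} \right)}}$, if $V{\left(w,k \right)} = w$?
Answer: $- \frac{76538}{9} \approx -8504.2$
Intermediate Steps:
$G{\left(K \right)} = 4 K$ ($G{\left(K \right)} = \left(K + K\right) 2 = 2 K 2 = 4 K$)
$A{\left(S \right)} = - \frac{S}{56}$ ($A{\left(S \right)} = S \left(- \frac{1}{56}\right) = - \frac{S}{56}$)
$- \frac{5467}{A{\left(G{\left(-9 \right)} \right)}} = - \frac{5467}{\left(- \frac{1}{56}\right) 4 \left(-9\right)} = - \frac{5467}{\left(- \frac{1}{56}\right) \left(-36\right)} = - \frac{5467}{\frac{9}{14}} = \left(-5467\right) \frac{14}{9} = - \frac{76538}{9}$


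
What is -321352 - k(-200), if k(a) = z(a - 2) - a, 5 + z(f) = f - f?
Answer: -321547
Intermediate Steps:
z(f) = -5 (z(f) = -5 + (f - f) = -5 + 0 = -5)
k(a) = -5 - a
-321352 - k(-200) = -321352 - (-5 - 1*(-200)) = -321352 - (-5 + 200) = -321352 - 1*195 = -321352 - 195 = -321547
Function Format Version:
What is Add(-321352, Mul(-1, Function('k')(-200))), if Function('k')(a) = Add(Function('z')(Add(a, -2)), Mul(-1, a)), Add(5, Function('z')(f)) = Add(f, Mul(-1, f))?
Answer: -321547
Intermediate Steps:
Function('z')(f) = -5 (Function('z')(f) = Add(-5, Add(f, Mul(-1, f))) = Add(-5, 0) = -5)
Function('k')(a) = Add(-5, Mul(-1, a))
Add(-321352, Mul(-1, Function('k')(-200))) = Add(-321352, Mul(-1, Add(-5, Mul(-1, -200)))) = Add(-321352, Mul(-1, Add(-5, 200))) = Add(-321352, Mul(-1, 195)) = Add(-321352, -195) = -321547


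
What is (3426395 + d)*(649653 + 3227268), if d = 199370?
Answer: 14056804469565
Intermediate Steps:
(3426395 + d)*(649653 + 3227268) = (3426395 + 199370)*(649653 + 3227268) = 3625765*3876921 = 14056804469565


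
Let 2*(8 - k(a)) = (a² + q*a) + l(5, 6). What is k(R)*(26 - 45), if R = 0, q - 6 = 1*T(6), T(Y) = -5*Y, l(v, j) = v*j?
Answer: 133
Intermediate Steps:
l(v, j) = j*v
q = -24 (q = 6 + 1*(-5*6) = 6 + 1*(-30) = 6 - 30 = -24)
k(a) = -7 + 12*a - a²/2 (k(a) = 8 - ((a² - 24*a) + 6*5)/2 = 8 - ((a² - 24*a) + 30)/2 = 8 - (30 + a² - 24*a)/2 = 8 + (-15 + 12*a - a²/2) = -7 + 12*a - a²/2)
k(R)*(26 - 45) = (-7 + 12*0 - ½*0²)*(26 - 45) = (-7 + 0 - ½*0)*(-19) = (-7 + 0 + 0)*(-19) = -7*(-19) = 133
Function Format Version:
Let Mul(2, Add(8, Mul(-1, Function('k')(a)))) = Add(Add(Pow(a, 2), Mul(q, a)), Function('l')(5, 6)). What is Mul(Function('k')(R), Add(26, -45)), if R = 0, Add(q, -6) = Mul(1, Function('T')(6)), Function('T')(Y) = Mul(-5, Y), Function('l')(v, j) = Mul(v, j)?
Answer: 133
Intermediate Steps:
Function('l')(v, j) = Mul(j, v)
q = -24 (q = Add(6, Mul(1, Mul(-5, 6))) = Add(6, Mul(1, -30)) = Add(6, -30) = -24)
Function('k')(a) = Add(-7, Mul(12, a), Mul(Rational(-1, 2), Pow(a, 2))) (Function('k')(a) = Add(8, Mul(Rational(-1, 2), Add(Add(Pow(a, 2), Mul(-24, a)), Mul(6, 5)))) = Add(8, Mul(Rational(-1, 2), Add(Add(Pow(a, 2), Mul(-24, a)), 30))) = Add(8, Mul(Rational(-1, 2), Add(30, Pow(a, 2), Mul(-24, a)))) = Add(8, Add(-15, Mul(12, a), Mul(Rational(-1, 2), Pow(a, 2)))) = Add(-7, Mul(12, a), Mul(Rational(-1, 2), Pow(a, 2))))
Mul(Function('k')(R), Add(26, -45)) = Mul(Add(-7, Mul(12, 0), Mul(Rational(-1, 2), Pow(0, 2))), Add(26, -45)) = Mul(Add(-7, 0, Mul(Rational(-1, 2), 0)), -19) = Mul(Add(-7, 0, 0), -19) = Mul(-7, -19) = 133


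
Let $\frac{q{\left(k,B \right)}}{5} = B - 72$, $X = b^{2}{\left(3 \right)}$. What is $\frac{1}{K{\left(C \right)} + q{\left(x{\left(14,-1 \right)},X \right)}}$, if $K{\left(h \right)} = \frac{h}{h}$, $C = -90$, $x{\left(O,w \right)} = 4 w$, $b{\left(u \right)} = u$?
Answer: $- \frac{1}{314} \approx -0.0031847$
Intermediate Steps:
$K{\left(h \right)} = 1$
$X = 9$ ($X = 3^{2} = 9$)
$q{\left(k,B \right)} = -360 + 5 B$ ($q{\left(k,B \right)} = 5 \left(B - 72\right) = 5 \left(-72 + B\right) = -360 + 5 B$)
$\frac{1}{K{\left(C \right)} + q{\left(x{\left(14,-1 \right)},X \right)}} = \frac{1}{1 + \left(-360 + 5 \cdot 9\right)} = \frac{1}{1 + \left(-360 + 45\right)} = \frac{1}{1 - 315} = \frac{1}{-314} = - \frac{1}{314}$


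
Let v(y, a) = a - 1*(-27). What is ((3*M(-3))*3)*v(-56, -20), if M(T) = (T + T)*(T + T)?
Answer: 2268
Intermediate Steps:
v(y, a) = 27 + a (v(y, a) = a + 27 = 27 + a)
M(T) = 4*T² (M(T) = (2*T)*(2*T) = 4*T²)
((3*M(-3))*3)*v(-56, -20) = ((3*(4*(-3)²))*3)*(27 - 20) = ((3*(4*9))*3)*7 = ((3*36)*3)*7 = (108*3)*7 = 324*7 = 2268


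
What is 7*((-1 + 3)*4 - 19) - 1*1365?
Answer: -1442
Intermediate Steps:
7*((-1 + 3)*4 - 19) - 1*1365 = 7*(2*4 - 19) - 1365 = 7*(8 - 19) - 1365 = 7*(-11) - 1365 = -77 - 1365 = -1442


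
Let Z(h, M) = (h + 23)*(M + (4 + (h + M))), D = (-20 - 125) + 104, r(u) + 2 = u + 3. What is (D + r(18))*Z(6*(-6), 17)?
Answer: 572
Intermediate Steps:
r(u) = 1 + u (r(u) = -2 + (u + 3) = -2 + (3 + u) = 1 + u)
D = -41 (D = -145 + 104 = -41)
Z(h, M) = (23 + h)*(4 + h + 2*M) (Z(h, M) = (23 + h)*(M + (4 + (M + h))) = (23 + h)*(M + (4 + M + h)) = (23 + h)*(4 + h + 2*M))
(D + r(18))*Z(6*(-6), 17) = (-41 + (1 + 18))*(92 + (6*(-6))² + 27*(6*(-6)) + 46*17 + 2*17*(6*(-6))) = (-41 + 19)*(92 + (-36)² + 27*(-36) + 782 + 2*17*(-36)) = -22*(92 + 1296 - 972 + 782 - 1224) = -22*(-26) = 572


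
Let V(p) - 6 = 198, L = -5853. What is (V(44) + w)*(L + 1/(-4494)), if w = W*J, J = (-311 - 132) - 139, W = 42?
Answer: 106265667320/749 ≈ 1.4188e+8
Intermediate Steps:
V(p) = 204 (V(p) = 6 + 198 = 204)
J = -582 (J = -443 - 139 = -582)
w = -24444 (w = 42*(-582) = -24444)
(V(44) + w)*(L + 1/(-4494)) = (204 - 24444)*(-5853 + 1/(-4494)) = -24240*(-5853 - 1/4494) = -24240*(-26303383/4494) = 106265667320/749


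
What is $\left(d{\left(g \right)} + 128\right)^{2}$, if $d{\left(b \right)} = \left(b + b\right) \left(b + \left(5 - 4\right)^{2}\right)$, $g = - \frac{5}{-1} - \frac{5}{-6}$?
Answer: $\frac{13980121}{324} \approx 43149.0$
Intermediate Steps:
$g = \frac{35}{6}$ ($g = \left(-5\right) \left(-1\right) - - \frac{5}{6} = 5 + \frac{5}{6} = \frac{35}{6} \approx 5.8333$)
$d{\left(b \right)} = 2 b \left(1 + b\right)$ ($d{\left(b \right)} = 2 b \left(b + 1^{2}\right) = 2 b \left(b + 1\right) = 2 b \left(1 + b\right)$)
$\left(d{\left(g \right)} + 128\right)^{2} = \left(2 \cdot \frac{35}{6} \left(1 + \frac{35}{6}\right) + 128\right)^{2} = \left(2 \cdot \frac{35}{6} \cdot \frac{41}{6} + 128\right)^{2} = \left(\frac{1435}{18} + 128\right)^{2} = \left(\frac{3739}{18}\right)^{2} = \frac{13980121}{324}$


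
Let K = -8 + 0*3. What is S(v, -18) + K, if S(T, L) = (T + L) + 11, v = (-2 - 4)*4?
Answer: -39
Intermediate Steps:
v = -24 (v = -6*4 = -24)
K = -8 (K = -8 + 0 = -8)
S(T, L) = 11 + L + T (S(T, L) = (L + T) + 11 = 11 + L + T)
S(v, -18) + K = (11 - 18 - 24) - 8 = -31 - 8 = -39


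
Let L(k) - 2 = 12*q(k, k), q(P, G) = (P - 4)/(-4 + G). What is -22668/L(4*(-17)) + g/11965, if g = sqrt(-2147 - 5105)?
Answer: -11334/7 + 14*I*sqrt(37)/11965 ≈ -1619.1 + 0.0071173*I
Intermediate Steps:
q(P, G) = (-4 + P)/(-4 + G)
g = 14*I*sqrt(37) (g = sqrt(-7252) = 14*I*sqrt(37) ≈ 85.159*I)
L(k) = 14 (L(k) = 2 + 12*((-4 + k)/(-4 + k)) = 2 + 12*1 = 2 + 12 = 14)
-22668/L(4*(-17)) + g/11965 = -22668/14 + (14*I*sqrt(37))/11965 = -22668*1/14 + (14*I*sqrt(37))*(1/11965) = -11334/7 + 14*I*sqrt(37)/11965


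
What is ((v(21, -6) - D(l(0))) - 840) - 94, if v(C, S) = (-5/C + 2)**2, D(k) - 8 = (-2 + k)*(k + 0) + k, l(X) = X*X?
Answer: -414053/441 ≈ -938.90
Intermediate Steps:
l(X) = X**2
D(k) = 8 + k + k*(-2 + k) (D(k) = 8 + ((-2 + k)*(k + 0) + k) = 8 + ((-2 + k)*k + k) = 8 + (k*(-2 + k) + k) = 8 + (k + k*(-2 + k)) = 8 + k + k*(-2 + k))
v(C, S) = (2 - 5/C)**2
((v(21, -6) - D(l(0))) - 840) - 94 = (((-5 + 2*21)**2/21**2 - (8 + (0**2)**2 - 1*0**2)) - 840) - 94 = (((-5 + 42)**2/441 - (8 + 0**2 - 1*0)) - 840) - 94 = (((1/441)*37**2 - (8 + 0 + 0)) - 840) - 94 = (((1/441)*1369 - 1*8) - 840) - 94 = ((1369/441 - 8) - 840) - 94 = (-2159/441 - 840) - 94 = -372599/441 - 94 = -414053/441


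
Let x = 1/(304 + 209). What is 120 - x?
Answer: 61559/513 ≈ 120.00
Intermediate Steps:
x = 1/513 ≈ 0.0019493
120 - x = 120 - 1*1/513 = 120 - 1/513 = 61559/513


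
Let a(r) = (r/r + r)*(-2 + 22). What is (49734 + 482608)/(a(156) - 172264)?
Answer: -266171/84562 ≈ -3.1476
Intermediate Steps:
a(r) = 20 + 20*r (a(r) = (1 + r)*20 = 20 + 20*r)
(49734 + 482608)/(a(156) - 172264) = (49734 + 482608)/((20 + 20*156) - 172264) = 532342/((20 + 3120) - 172264) = 532342/(3140 - 172264) = 532342/(-169124) = 532342*(-1/169124) = -266171/84562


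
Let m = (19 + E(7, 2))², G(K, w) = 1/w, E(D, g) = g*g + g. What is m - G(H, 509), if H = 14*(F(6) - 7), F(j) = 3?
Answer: 318124/509 ≈ 625.00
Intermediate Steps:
E(D, g) = g + g² (E(D, g) = g² + g = g + g²)
H = -56 (H = 14*(3 - 7) = 14*(-4) = -56)
m = 625 (m = (19 + 2*(1 + 2))² = (19 + 2*3)² = (19 + 6)² = 25² = 625)
m - G(H, 509) = 625 - 1/509 = 318124/509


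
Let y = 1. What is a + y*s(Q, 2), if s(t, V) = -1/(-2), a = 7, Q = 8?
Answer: 15/2 ≈ 7.5000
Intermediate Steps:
s(t, V) = ½ (s(t, V) = -1*(-½) = ½)
a + y*s(Q, 2) = 7 + 1*(½) = 7 + ½ = 15/2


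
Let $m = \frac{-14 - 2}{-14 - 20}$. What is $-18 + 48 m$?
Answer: $\frac{78}{17} \approx 4.5882$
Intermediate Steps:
$m = \frac{8}{17}$ ($m = - \frac{16}{-34} = \left(-16\right) \left(- \frac{1}{34}\right) = \frac{8}{17} \approx 0.47059$)
$-18 + 48 m = -18 + 48 \cdot \frac{8}{17} = -18 + \frac{384}{17} = \frac{78}{17}$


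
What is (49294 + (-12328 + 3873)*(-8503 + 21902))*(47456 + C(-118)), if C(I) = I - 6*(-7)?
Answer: -5365275712380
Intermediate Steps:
C(I) = 42 + I (C(I) = I + 42 = 42 + I)
(49294 + (-12328 + 3873)*(-8503 + 21902))*(47456 + C(-118)) = (49294 + (-12328 + 3873)*(-8503 + 21902))*(47456 + (42 - 118)) = (49294 - 8455*13399)*(47456 - 76) = (49294 - 113288545)*47380 = -113239251*47380 = -5365275712380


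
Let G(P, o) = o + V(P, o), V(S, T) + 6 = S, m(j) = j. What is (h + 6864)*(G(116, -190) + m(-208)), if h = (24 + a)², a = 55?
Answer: -3774240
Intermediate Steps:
V(S, T) = -6 + S
h = 6241 (h = (24 + 55)² = 79² = 6241)
G(P, o) = -6 + P + o (G(P, o) = o + (-6 + P) = -6 + P + o)
(h + 6864)*(G(116, -190) + m(-208)) = (6241 + 6864)*((-6 + 116 - 190) - 208) = 13105*(-80 - 208) = 13105*(-288) = -3774240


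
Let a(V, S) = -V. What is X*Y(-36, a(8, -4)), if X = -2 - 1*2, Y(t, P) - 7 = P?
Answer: 4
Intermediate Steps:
Y(t, P) = 7 + P
X = -4 (X = -2 - 2 = -4)
X*Y(-36, a(8, -4)) = -4*(7 - 1*8) = -4*(7 - 8) = -4*(-1) = 4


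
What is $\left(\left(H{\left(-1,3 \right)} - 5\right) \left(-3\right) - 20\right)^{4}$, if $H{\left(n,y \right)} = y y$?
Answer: $1048576$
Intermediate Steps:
$H{\left(n,y \right)} = y^{2}$
$\left(\left(H{\left(-1,3 \right)} - 5\right) \left(-3\right) - 20\right)^{4} = \left(\left(3^{2} - 5\right) \left(-3\right) - 20\right)^{4} = \left(\left(9 - 5\right) \left(-3\right) - 20\right)^{4} = \left(4 \left(-3\right) - 20\right)^{4} = \left(-12 - 20\right)^{4} = \left(-32\right)^{4} = 1048576$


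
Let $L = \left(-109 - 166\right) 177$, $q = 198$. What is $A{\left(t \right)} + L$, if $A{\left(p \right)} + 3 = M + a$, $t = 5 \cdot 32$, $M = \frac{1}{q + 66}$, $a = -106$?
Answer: $- \frac{12878975}{264} \approx -48784.0$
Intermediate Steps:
$M = \frac{1}{264}$ ($M = \frac{1}{198 + 66} = \frac{1}{264} \approx 0.0037879$)
$L = -48675$ ($L = \left(-275\right) 177 = -48675$)
$t = 160$
$A{\left(p \right)} = - \frac{28775}{264}$ ($A{\left(p \right)} = -3 + \left(\frac{1}{264} - 106\right) = -3 - \frac{27983}{264} = - \frac{28775}{264}$)
$A{\left(t \right)} + L = - \frac{28775}{264} - 48675 = - \frac{12878975}{264}$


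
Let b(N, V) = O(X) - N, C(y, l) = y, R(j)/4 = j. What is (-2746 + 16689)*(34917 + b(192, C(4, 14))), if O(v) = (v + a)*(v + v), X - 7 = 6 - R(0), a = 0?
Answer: 488883409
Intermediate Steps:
R(j) = 4*j
X = 13 (X = 7 + (6 - 4*0) = 7 + (6 - 1*0) = 7 + (6 + 0) = 7 + 6 = 13)
O(v) = 2*v**2 (O(v) = (v + 0)*(v + v) = v*(2*v) = 2*v**2)
b(N, V) = 338 - N (b(N, V) = 2*13**2 - N = 2*169 - N = 338 - N)
(-2746 + 16689)*(34917 + b(192, C(4, 14))) = (-2746 + 16689)*(34917 + (338 - 1*192)) = 13943*(34917 + (338 - 192)) = 13943*(34917 + 146) = 13943*35063 = 488883409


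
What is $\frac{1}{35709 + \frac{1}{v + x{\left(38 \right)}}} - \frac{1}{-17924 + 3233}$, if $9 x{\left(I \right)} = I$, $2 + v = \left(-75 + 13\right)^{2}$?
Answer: $\frac{193849601}{2017731727147} \approx 9.6073 \cdot 10^{-5}$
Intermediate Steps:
$v = 3842$ ($v = -2 + \left(-75 + 13\right)^{2} = -2 + \left(-62\right)^{2} = -2 + 3844 = 3842$)
$x{\left(I \right)} = \frac{I}{9}$
$\frac{1}{35709 + \frac{1}{v + x{\left(38 \right)}}} - \frac{1}{-17924 + 3233} = \frac{1}{35709 + \frac{1}{3842 + \frac{1}{9} \cdot 38}} - \frac{1}{-17924 + 3233} = \frac{1}{35709 + \frac{1}{3842 + \frac{38}{9}}} - \frac{1}{-14691} = \frac{1}{35709 + \frac{1}{\frac{34616}{9}}} - - \frac{1}{14691} = \frac{1}{35709 + \frac{9}{34616}} + \frac{1}{14691} = \frac{1}{\frac{1236102753}{34616}} + \frac{1}{14691} = \frac{34616}{1236102753} + \frac{1}{14691} = \frac{193849601}{2017731727147}$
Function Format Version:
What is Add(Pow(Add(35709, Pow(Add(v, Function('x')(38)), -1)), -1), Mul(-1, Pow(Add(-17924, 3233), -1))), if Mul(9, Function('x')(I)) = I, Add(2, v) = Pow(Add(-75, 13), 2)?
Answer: Rational(193849601, 2017731727147) ≈ 9.6073e-5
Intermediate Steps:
v = 3842 (v = Add(-2, Pow(Add(-75, 13), 2)) = Add(-2, Pow(-62, 2)) = Add(-2, 3844) = 3842)
Function('x')(I) = Mul(Rational(1, 9), I)
Add(Pow(Add(35709, Pow(Add(v, Function('x')(38)), -1)), -1), Mul(-1, Pow(Add(-17924, 3233), -1))) = Add(Pow(Add(35709, Pow(Add(3842, Mul(Rational(1, 9), 38)), -1)), -1), Mul(-1, Pow(Add(-17924, 3233), -1))) = Add(Pow(Add(35709, Pow(Add(3842, Rational(38, 9)), -1)), -1), Mul(-1, Pow(-14691, -1))) = Add(Pow(Add(35709, Pow(Rational(34616, 9), -1)), -1), Mul(-1, Rational(-1, 14691))) = Add(Pow(Add(35709, Rational(9, 34616)), -1), Rational(1, 14691)) = Add(Pow(Rational(1236102753, 34616), -1), Rational(1, 14691)) = Add(Rational(34616, 1236102753), Rational(1, 14691)) = Rational(193849601, 2017731727147)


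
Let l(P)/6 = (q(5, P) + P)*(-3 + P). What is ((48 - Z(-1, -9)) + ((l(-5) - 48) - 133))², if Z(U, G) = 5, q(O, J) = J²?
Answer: 1205604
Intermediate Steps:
l(P) = 6*(-3 + P)*(P + P²) (l(P) = 6*((P² + P)*(-3 + P)) = 6*((P + P²)*(-3 + P)) = 6*((-3 + P)*(P + P²)) = 6*(-3 + P)*(P + P²))
((48 - Z(-1, -9)) + ((l(-5) - 48) - 133))² = ((48 - 1*5) + ((6*(-5)*(-3 + (-5)² - 2*(-5)) - 48) - 133))² = ((48 - 5) + ((6*(-5)*(-3 + 25 + 10) - 48) - 133))² = (43 + ((6*(-5)*32 - 48) - 133))² = (43 + ((-960 - 48) - 133))² = (43 + (-1008 - 133))² = (43 - 1141)² = (-1098)² = 1205604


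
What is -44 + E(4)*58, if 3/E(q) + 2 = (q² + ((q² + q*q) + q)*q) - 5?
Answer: -2186/51 ≈ -42.863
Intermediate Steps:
E(q) = 3/(-7 + q² + q*(q + 2*q²)) (E(q) = 3/(-2 + ((q² + ((q² + q*q) + q)*q) - 5)) = 3/(-2 + ((q² + ((q² + q²) + q)*q) - 5)) = 3/(-2 + ((q² + (2*q² + q)*q) - 5)) = 3/(-2 + ((q² + (q + 2*q²)*q) - 5)) = 3/(-2 + ((q² + q*(q + 2*q²)) - 5)) = 3/(-2 + (-5 + q² + q*(q + 2*q²))) = 3/(-7 + q² + q*(q + 2*q²)))
-44 + E(4)*58 = -44 + (3/(-7 + 2*4² + 2*4³))*58 = -44 + (3/(-7 + 2*16 + 2*64))*58 = -44 + (3/(-7 + 32 + 128))*58 = -44 + (3/153)*58 = -44 + (3*(1/153))*58 = -44 + (1/51)*58 = -44 + 58/51 = -2186/51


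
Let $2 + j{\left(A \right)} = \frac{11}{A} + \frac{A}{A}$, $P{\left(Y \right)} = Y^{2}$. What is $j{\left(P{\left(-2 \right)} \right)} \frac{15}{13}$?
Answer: $\frac{105}{52} \approx 2.0192$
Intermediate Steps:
$j{\left(A \right)} = -1 + \frac{11}{A}$ ($j{\left(A \right)} = -2 + \left(\frac{11}{A} + \frac{A}{A}\right) = -2 + \left(\frac{11}{A} + 1\right) = -2 + \left(1 + \frac{11}{A}\right) = -1 + \frac{11}{A}$)
$j{\left(P{\left(-2 \right)} \right)} \frac{15}{13} = \frac{11 - \left(-2\right)^{2}}{\left(-2\right)^{2}} \cdot \frac{15}{13} = \frac{11 - 4}{4} \cdot 15 \cdot \frac{1}{13} = \frac{11 - 4}{4} \cdot \frac{15}{13} = \frac{1}{4} \cdot 7 \cdot \frac{15}{13} = \frac{7}{4} \cdot \frac{15}{13} = \frac{105}{52}$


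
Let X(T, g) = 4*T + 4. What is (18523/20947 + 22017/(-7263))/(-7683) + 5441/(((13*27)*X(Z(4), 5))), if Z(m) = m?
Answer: 6041929139611/7792511484420 ≈ 0.77535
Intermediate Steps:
X(T, g) = 4 + 4*T
(18523/20947 + 22017/(-7263))/(-7683) + 5441/(((13*27)*X(Z(4), 5))) = (18523/20947 + 22017/(-7263))/(-7683) + 5441/(((13*27)*(4 + 4*4))) = (18523*(1/20947) + 22017*(-1/7263))*(-1/7683) + 5441/((351*(4 + 16))) = (18523/20947 - 7339/2421)*(-1/7683) + 5441/((351*20)) = -108885850/50712687*(-1/7683) + 5441/7020 = 108885850/389625574221 + 5441*(1/7020) = 108885850/389625574221 + 5441/7020 = 6041929139611/7792511484420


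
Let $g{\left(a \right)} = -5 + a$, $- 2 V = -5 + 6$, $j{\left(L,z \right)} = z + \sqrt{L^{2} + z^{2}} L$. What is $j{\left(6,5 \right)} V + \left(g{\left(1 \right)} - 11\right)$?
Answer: $- \frac{35}{2} - 3 \sqrt{61} \approx -40.931$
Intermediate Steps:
$j{\left(L,z \right)} = z + L \sqrt{L^{2} + z^{2}}$
$V = - \frac{1}{2}$ ($V = - \frac{-5 + 6}{2} = \left(- \frac{1}{2}\right) 1 = - \frac{1}{2} \approx -0.5$)
$j{\left(6,5 \right)} V + \left(g{\left(1 \right)} - 11\right) = \left(5 + 6 \sqrt{6^{2} + 5^{2}}\right) \left(- \frac{1}{2}\right) + \left(\left(-5 + 1\right) - 11\right) = \left(5 + 6 \sqrt{36 + 25}\right) \left(- \frac{1}{2}\right) - 15 = \left(5 + 6 \sqrt{61}\right) \left(- \frac{1}{2}\right) - 15 = \left(- \frac{5}{2} - 3 \sqrt{61}\right) - 15 = - \frac{35}{2} - 3 \sqrt{61}$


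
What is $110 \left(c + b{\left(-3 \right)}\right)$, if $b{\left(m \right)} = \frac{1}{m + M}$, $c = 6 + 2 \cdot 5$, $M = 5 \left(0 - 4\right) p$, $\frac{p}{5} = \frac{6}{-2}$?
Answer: $\frac{47530}{27} \approx 1760.4$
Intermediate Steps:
$p = -15$ ($p = 5 \frac{6}{-2} = 5 \cdot 6 \left(- \frac{1}{2}\right) = 5 \left(-3\right) = -15$)
$M = 300$ ($M = 5 \left(0 - 4\right) \left(-15\right) = 5 \left(-4\right) \left(-15\right) = \left(-20\right) \left(-15\right) = 300$)
$c = 16$ ($c = 6 + 10 = 16$)
$b{\left(m \right)} = \frac{1}{300 + m}$ ($b{\left(m \right)} = \frac{1}{m + 300} = \frac{1}{300 + m}$)
$110 \left(c + b{\left(-3 \right)}\right) = 110 \left(16 + \frac{1}{300 - 3}\right) = 110 \left(16 + \frac{1}{297}\right) = 110 \cdot \frac{4753}{297} = \frac{47530}{27}$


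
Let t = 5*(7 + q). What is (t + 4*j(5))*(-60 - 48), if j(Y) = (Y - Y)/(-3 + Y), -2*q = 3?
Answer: -2970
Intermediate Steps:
q = -3/2 (q = -½*3 = -3/2 ≈ -1.5000)
j(Y) = 0 (j(Y) = 0/(-3 + Y) = 0)
t = 55/2 (t = 5*(7 - 3/2) = 5*(11/2) = 55/2 ≈ 27.500)
(t + 4*j(5))*(-60 - 48) = (55/2 + 4*0)*(-60 - 48) = (55/2 + 0)*(-108) = (55/2)*(-108) = -2970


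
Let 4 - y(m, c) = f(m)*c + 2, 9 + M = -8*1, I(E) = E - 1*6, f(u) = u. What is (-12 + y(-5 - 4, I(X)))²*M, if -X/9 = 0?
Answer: -69632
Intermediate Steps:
X = 0 (X = -9*0 = 0)
I(E) = -6 + E (I(E) = E - 6 = -6 + E)
M = -17 (M = -9 - 8*1 = -9 - 8 = -17)
y(m, c) = 2 - c*m (y(m, c) = 4 - (m*c + 2) = 4 - (c*m + 2) = 4 - (2 + c*m) = 4 + (-2 - c*m) = 2 - c*m)
(-12 + y(-5 - 4, I(X)))²*M = (-12 + (2 - (-6 + 0)*(-5 - 4)))²*(-17) = (-12 + (2 - 1*(-6)*(-9)))²*(-17) = (-12 + (2 - 54))²*(-17) = (-12 - 52)²*(-17) = (-64)²*(-17) = 4096*(-17) = -69632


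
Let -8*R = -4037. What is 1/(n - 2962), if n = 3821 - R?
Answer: 8/2835 ≈ 0.0028219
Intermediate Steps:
R = 4037/8 (R = -⅛*(-4037) = 4037/8 ≈ 504.63)
n = 26531/8 (n = 3821 - 1*4037/8 = 3821 - 4037/8 = 26531/8 ≈ 3316.4)
1/(n - 2962) = 1/(26531/8 - 2962) = 1/(2835/8) = 8/2835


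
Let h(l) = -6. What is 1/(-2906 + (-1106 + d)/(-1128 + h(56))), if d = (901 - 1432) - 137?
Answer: -567/1646815 ≈ -0.00034430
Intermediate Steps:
d = -668 (d = -531 - 137 = -668)
1/(-2906 + (-1106 + d)/(-1128 + h(56))) = 1/(-2906 + (-1106 - 668)/(-1128 - 6)) = 1/(-2906 - 1774/(-1134)) = 1/(-2906 - 1774*(-1/1134)) = 1/(-2906 + 887/567) = 1/(-1646815/567) = -567/1646815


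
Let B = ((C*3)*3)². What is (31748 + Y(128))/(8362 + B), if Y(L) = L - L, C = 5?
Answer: 31748/10387 ≈ 3.0565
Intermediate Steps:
Y(L) = 0
B = 2025 (B = ((5*3)*3)² = (15*3)² = 45² = 2025)
(31748 + Y(128))/(8362 + B) = (31748 + 0)/(8362 + 2025) = 31748/10387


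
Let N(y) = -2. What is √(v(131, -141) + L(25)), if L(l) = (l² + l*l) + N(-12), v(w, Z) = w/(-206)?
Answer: √52933142/206 ≈ 35.318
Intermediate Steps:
v(w, Z) = -w/206 (v(w, Z) = w*(-1/206) = -w/206)
L(l) = -2 + 2*l² (L(l) = (l² + l*l) - 2 = (l² + l²) - 2 = 2*l² - 2 = -2 + 2*l²)
√(v(131, -141) + L(25)) = √(-1/206*131 + (-2 + 2*25²)) = √(-131/206 + (-2 + 2*625)) = √(-131/206 + (-2 + 1250)) = √(-131/206 + 1248) = √(256957/206) = √52933142/206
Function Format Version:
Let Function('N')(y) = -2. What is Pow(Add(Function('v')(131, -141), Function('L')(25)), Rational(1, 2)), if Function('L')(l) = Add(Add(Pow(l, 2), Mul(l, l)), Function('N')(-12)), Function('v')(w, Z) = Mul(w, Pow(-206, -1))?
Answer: Mul(Rational(1, 206), Pow(52933142, Rational(1, 2))) ≈ 35.318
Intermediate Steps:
Function('v')(w, Z) = Mul(Rational(-1, 206), w) (Function('v')(w, Z) = Mul(w, Rational(-1, 206)) = Mul(Rational(-1, 206), w))
Function('L')(l) = Add(-2, Mul(2, Pow(l, 2))) (Function('L')(l) = Add(Add(Pow(l, 2), Mul(l, l)), -2) = Add(Add(Pow(l, 2), Pow(l, 2)), -2) = Add(Mul(2, Pow(l, 2)), -2) = Add(-2, Mul(2, Pow(l, 2))))
Pow(Add(Function('v')(131, -141), Function('L')(25)), Rational(1, 2)) = Pow(Add(Mul(Rational(-1, 206), 131), Add(-2, Mul(2, Pow(25, 2)))), Rational(1, 2)) = Pow(Add(Rational(-131, 206), Add(-2, Mul(2, 625))), Rational(1, 2)) = Pow(Add(Rational(-131, 206), Add(-2, 1250)), Rational(1, 2)) = Pow(Add(Rational(-131, 206), 1248), Rational(1, 2)) = Pow(Rational(256957, 206), Rational(1, 2)) = Mul(Rational(1, 206), Pow(52933142, Rational(1, 2)))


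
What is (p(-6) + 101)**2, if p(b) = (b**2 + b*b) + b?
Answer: 27889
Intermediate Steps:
p(b) = b + 2*b**2 (p(b) = (b**2 + b**2) + b = 2*b**2 + b = b + 2*b**2)
(p(-6) + 101)**2 = (-6*(1 + 2*(-6)) + 101)**2 = (-6*(1 - 12) + 101)**2 = (-6*(-11) + 101)**2 = (66 + 101)**2 = 167**2 = 27889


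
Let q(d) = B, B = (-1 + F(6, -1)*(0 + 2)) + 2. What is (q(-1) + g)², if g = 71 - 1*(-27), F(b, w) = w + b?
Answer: 11881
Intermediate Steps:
F(b, w) = b + w
g = 98 (g = 71 + 27 = 98)
B = 11 (B = (-1 + (6 - 1)*(0 + 2)) + 2 = (-1 + 5*2) + 2 = (-1 + 10) + 2 = 9 + 2 = 11)
q(d) = 11
(q(-1) + g)² = (11 + 98)² = 109² = 11881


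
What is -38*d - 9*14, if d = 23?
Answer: -1000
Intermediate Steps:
-38*d - 9*14 = -38*23 - 9*14 = -874 - 126 = -1000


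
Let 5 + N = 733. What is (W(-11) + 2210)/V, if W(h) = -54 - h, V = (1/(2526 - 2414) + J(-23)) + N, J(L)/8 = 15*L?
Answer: -242704/227583 ≈ -1.0664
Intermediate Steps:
N = 728 (N = -5 + 733 = 728)
J(L) = 120*L (J(L) = 8*(15*L) = 120*L)
V = -227583/112 (V = (1/(2526 - 2414) + 120*(-23)) + 728 = (1/112 - 2760) + 728 = -309119/112 + 728 = -227583/112 ≈ -2032.0)
(W(-11) + 2210)/V = ((-54 - 1*(-11)) + 2210)/(-227583/112) = ((-54 + 11) + 2210)*(-112/227583) = (-43 + 2210)*(-112/227583) = 2167*(-112/227583) = -242704/227583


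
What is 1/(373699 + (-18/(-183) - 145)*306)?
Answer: 61/20090905 ≈ 3.0362e-6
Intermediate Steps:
1/(373699 + (-18/(-183) - 145)*306) = 1/(373699 + (-18*(-1/183) - 145)*306) = 1/(373699 + (6/61 - 145)*306) = 1/(373699 - 8839/61*306) = 1/(373699 - 2704734/61) = 1/(20090905/61) = 61/20090905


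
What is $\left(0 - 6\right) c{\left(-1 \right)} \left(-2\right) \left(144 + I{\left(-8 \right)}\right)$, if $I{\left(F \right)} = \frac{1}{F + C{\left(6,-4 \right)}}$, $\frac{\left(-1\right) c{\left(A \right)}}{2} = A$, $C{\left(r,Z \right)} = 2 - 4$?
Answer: $\frac{17268}{5} \approx 3453.6$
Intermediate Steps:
$C{\left(r,Z \right)} = -2$ ($C{\left(r,Z \right)} = 2 - 4 = -2$)
$c{\left(A \right)} = - 2 A$
$I{\left(F \right)} = \frac{1}{-2 + F}$ ($I{\left(F \right)} = \frac{1}{F - 2} = \frac{1}{-2 + F}$)
$\left(0 - 6\right) c{\left(-1 \right)} \left(-2\right) \left(144 + I{\left(-8 \right)}\right) = \left(0 - 6\right) \left(\left(-2\right) \left(-1\right)\right) \left(-2\right) \left(144 + \frac{1}{-2 - 8}\right) = \left(0 - 6\right) 2 \left(-2\right) \left(144 + \frac{1}{-10}\right) = \left(-6\right) 2 \left(-2\right) \left(144 - \frac{1}{10}\right) = \left(-12\right) \left(-2\right) \frac{1439}{10} = 24 \cdot \frac{1439}{10} = \frac{17268}{5}$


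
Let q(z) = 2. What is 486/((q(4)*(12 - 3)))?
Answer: 27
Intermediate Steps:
486/((q(4)*(12 - 3))) = 486/((2*(12 - 3))) = 486/((2*9)) = 486/18 = 486*(1/18) = 27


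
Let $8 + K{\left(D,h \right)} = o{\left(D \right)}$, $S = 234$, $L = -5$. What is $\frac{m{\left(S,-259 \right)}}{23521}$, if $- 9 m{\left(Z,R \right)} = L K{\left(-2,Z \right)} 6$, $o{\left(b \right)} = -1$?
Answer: $- \frac{30}{23521} \approx -0.0012755$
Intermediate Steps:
$K{\left(D,h \right)} = -9$ ($K{\left(D,h \right)} = -8 - 1 = -9$)
$m{\left(Z,R \right)} = -30$ ($m{\left(Z,R \right)} = - \frac{\left(-5\right) \left(-9\right) 6}{9} = - \frac{45 \cdot 6}{9} = \left(- \frac{1}{9}\right) 270 = -30$)
$\frac{m{\left(S,-259 \right)}}{23521} = - \frac{30}{23521}$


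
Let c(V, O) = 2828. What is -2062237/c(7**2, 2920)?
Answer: -2062237/2828 ≈ -729.22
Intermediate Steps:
-2062237/c(7**2, 2920) = -2062237/2828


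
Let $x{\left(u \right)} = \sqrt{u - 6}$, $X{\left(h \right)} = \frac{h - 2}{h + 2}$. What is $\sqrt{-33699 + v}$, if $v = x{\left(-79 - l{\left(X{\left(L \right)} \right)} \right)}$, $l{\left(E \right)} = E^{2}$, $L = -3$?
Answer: $\sqrt{-33699 + i \sqrt{110}} \approx 0.029 + 183.57 i$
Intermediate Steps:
$X{\left(h \right)} = \frac{-2 + h}{2 + h}$
$x{\left(u \right)} = \sqrt{-6 + u}$
$v = i \sqrt{110}$ ($v = \sqrt{-6 - \left(79 + \left(\frac{-2 - 3}{2 - 3}\right)^{2}\right)} = \sqrt{-6 - \left(79 + \left(\frac{1}{-1} \left(-5\right)\right)^{2}\right)} = \sqrt{-6 - \left(79 + \left(\left(-1\right) \left(-5\right)\right)^{2}\right)} = \sqrt{-6 - 104} = \sqrt{-110} = i \sqrt{110} \approx 10.488 i$)
$\sqrt{-33699 + v} = \sqrt{-33699 + i \sqrt{110}}$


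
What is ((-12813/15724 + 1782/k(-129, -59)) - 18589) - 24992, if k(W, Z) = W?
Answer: -29476399707/676132 ≈ -43596.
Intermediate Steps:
((-12813/15724 + 1782/k(-129, -59)) - 18589) - 24992 = ((-12813/15724 + 1782/(-129)) - 18589) - 24992 = ((-12813*1/15724 + 1782*(-1/129)) - 18589) - 24992 = ((-12813/15724 - 594/43) - 18589) - 24992 = (-9891015/676132 - 18589) - 24992 = -12578508763/676132 - 24992 = -29476399707/676132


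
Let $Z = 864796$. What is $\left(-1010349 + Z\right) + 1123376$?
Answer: $977823$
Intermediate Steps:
$\left(-1010349 + Z\right) + 1123376 = \left(-1010349 + 864796\right) + 1123376 = -145553 + 1123376 = 977823$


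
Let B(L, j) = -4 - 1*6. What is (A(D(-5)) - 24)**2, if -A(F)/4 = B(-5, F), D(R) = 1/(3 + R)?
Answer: 256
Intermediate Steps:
B(L, j) = -10 (B(L, j) = -4 - 6 = -10)
A(F) = 40 (A(F) = -4*(-10) = 40)
(A(D(-5)) - 24)**2 = (40 - 24)**2 = 16**2 = 256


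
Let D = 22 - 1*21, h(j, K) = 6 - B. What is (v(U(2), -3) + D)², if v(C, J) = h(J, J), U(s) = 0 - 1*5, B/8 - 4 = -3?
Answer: 1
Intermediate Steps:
B = 8 (B = 32 + 8*(-3) = 32 - 24 = 8)
U(s) = -5 (U(s) = 0 - 5 = -5)
h(j, K) = -2 (h(j, K) = 6 - 1*8 = 6 - 8 = -2)
v(C, J) = -2
D = 1 (D = 22 - 21 = 1)
(v(U(2), -3) + D)² = (-2 + 1)² = (-1)² = 1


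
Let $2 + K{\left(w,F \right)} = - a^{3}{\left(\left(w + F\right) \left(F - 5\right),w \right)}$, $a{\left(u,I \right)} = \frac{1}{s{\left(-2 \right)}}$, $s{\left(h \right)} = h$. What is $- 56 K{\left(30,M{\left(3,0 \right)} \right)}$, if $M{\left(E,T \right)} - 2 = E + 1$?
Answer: $105$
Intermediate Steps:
$a{\left(u,I \right)} = - \frac{1}{2}$ ($a{\left(u,I \right)} = \frac{1}{-2} = - \frac{1}{2}$)
$M{\left(E,T \right)} = 3 + E$ ($M{\left(E,T \right)} = 2 + \left(E + 1\right) = 2 + \left(1 + E\right) = 3 + E$)
$K{\left(w,F \right)} = - \frac{15}{8}$ ($K{\left(w,F \right)} = -2 - \left(- \frac{1}{2}\right)^{3} = -2 - - \frac{1}{8} = -2 + \frac{1}{8} = - \frac{15}{8}$)
$- 56 K{\left(30,M{\left(3,0 \right)} \right)} = \left(-56\right) \left(- \frac{15}{8}\right) = 105$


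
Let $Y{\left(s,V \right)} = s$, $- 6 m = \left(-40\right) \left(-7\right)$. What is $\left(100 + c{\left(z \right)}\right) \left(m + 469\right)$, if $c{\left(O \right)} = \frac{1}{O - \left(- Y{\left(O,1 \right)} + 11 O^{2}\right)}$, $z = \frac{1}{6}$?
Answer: $\frac{172312}{3} \approx 57437.0$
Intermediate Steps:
$m = - \frac{140}{3}$ ($m = - \frac{\left(-40\right) \left(-7\right)}{6} = \left(- \frac{1}{6}\right) 280 = - \frac{140}{3} \approx -46.667$)
$z = \frac{1}{6} \approx 0.16667$
$c{\left(O \right)} = \frac{1}{- 11 O^{2} + 2 O}$ ($c{\left(O \right)} = \frac{1}{O - \left(- O + 11 O^{2}\right)} = \frac{1}{- 11 O^{2} + 2 O}$)
$\left(100 + c{\left(z \right)}\right) \left(m + 469\right) = \left(100 + \frac{\frac{1}{\frac{1}{6}}}{2 - \frac{11}{6}}\right) \left(- \frac{140}{3} + 469\right) = \left(100 + \frac{6}{2 - \frac{11}{6}}\right) \frac{1267}{3} = \left(100 + 6 \frac{1}{\frac{1}{6}}\right) \frac{1267}{3} = \left(100 + 6 \cdot 6\right) \frac{1267}{3} = \left(100 + 36\right) \frac{1267}{3} = 136 \cdot \frac{1267}{3} = \frac{172312}{3}$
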